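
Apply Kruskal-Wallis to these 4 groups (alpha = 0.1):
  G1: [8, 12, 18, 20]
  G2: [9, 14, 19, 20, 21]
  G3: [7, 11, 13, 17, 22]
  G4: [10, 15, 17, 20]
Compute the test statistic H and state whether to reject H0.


Step 1: Combine all N = 18 observations and assign midranks.
sorted (value, group, rank): (7,G3,1), (8,G1,2), (9,G2,3), (10,G4,4), (11,G3,5), (12,G1,6), (13,G3,7), (14,G2,8), (15,G4,9), (17,G3,10.5), (17,G4,10.5), (18,G1,12), (19,G2,13), (20,G1,15), (20,G2,15), (20,G4,15), (21,G2,17), (22,G3,18)
Step 2: Sum ranks within each group.
R_1 = 35 (n_1 = 4)
R_2 = 56 (n_2 = 5)
R_3 = 41.5 (n_3 = 5)
R_4 = 38.5 (n_4 = 4)
Step 3: H = 12/(N(N+1)) * sum(R_i^2/n_i) - 3(N+1)
     = 12/(18*19) * (35^2/4 + 56^2/5 + 41.5^2/5 + 38.5^2/4) - 3*19
     = 0.035088 * 1648.46 - 57
     = 0.840789.
Step 4: Ties present; correction factor C = 1 - 30/(18^3 - 18) = 0.994840. Corrected H = 0.840789 / 0.994840 = 0.845150.
Step 5: Under H0, H ~ chi^2(3); p-value = 0.838640.
Step 6: alpha = 0.1. fail to reject H0.

H = 0.8452, df = 3, p = 0.838640, fail to reject H0.


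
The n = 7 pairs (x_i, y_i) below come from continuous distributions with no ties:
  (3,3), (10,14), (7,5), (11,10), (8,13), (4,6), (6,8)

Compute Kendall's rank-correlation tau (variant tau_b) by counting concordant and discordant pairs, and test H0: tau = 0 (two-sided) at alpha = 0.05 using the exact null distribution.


Step 1: Enumerate the 21 unordered pairs (i,j) with i<j and classify each by sign(x_j-x_i) * sign(y_j-y_i).
  (1,2):dx=+7,dy=+11->C; (1,3):dx=+4,dy=+2->C; (1,4):dx=+8,dy=+7->C; (1,5):dx=+5,dy=+10->C
  (1,6):dx=+1,dy=+3->C; (1,7):dx=+3,dy=+5->C; (2,3):dx=-3,dy=-9->C; (2,4):dx=+1,dy=-4->D
  (2,5):dx=-2,dy=-1->C; (2,6):dx=-6,dy=-8->C; (2,7):dx=-4,dy=-6->C; (3,4):dx=+4,dy=+5->C
  (3,5):dx=+1,dy=+8->C; (3,6):dx=-3,dy=+1->D; (3,7):dx=-1,dy=+3->D; (4,5):dx=-3,dy=+3->D
  (4,6):dx=-7,dy=-4->C; (4,7):dx=-5,dy=-2->C; (5,6):dx=-4,dy=-7->C; (5,7):dx=-2,dy=-5->C
  (6,7):dx=+2,dy=+2->C
Step 2: C = 17, D = 4, total pairs = 21.
Step 3: tau = (C - D)/(n(n-1)/2) = (17 - 4)/21 = 0.619048.
Step 4: Exact two-sided p-value (enumerate n! = 5040 permutations of y under H0): p = 0.069048.
Step 5: alpha = 0.05. fail to reject H0.

tau_b = 0.6190 (C=17, D=4), p = 0.069048, fail to reject H0.


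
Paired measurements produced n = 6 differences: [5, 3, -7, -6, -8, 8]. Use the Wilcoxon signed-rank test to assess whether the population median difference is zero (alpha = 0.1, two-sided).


Step 1: Drop any zero differences (none here) and take |d_i|.
|d| = [5, 3, 7, 6, 8, 8]
Step 2: Midrank |d_i| (ties get averaged ranks).
ranks: |5|->2, |3|->1, |7|->4, |6|->3, |8|->5.5, |8|->5.5
Step 3: Attach original signs; sum ranks with positive sign and with negative sign.
W+ = 2 + 1 + 5.5 = 8.5
W- = 4 + 3 + 5.5 = 12.5
(Check: W+ + W- = 21 should equal n(n+1)/2 = 21.)
Step 4: Test statistic W = min(W+, W-) = 8.5.
Step 5: Ties in |d|, so use the tie-corrected normal approximation.
        E[W] = n(n+1)/4 = 6*7/4 = 10.5.
        Tie groups: |d|=8 (t=2); sum(t^3 - t) = 6.
        Var[W] = n(n+1)(2n+1)/24 - sum(t^3-t)/48 = 546/24 - 6/48 = 22.625.
        z = (W - E[W]) / sqrt(Var[W]) = (8.5 - 10.5) / 4.7566 = -0.4205.
        Two-sided p = 2*Phi(z) = 0.674142.
Step 6: alpha = 0.1. fail to reject H0.

W+ = 8.5, W- = 12.5, W = min = 8.5, p = 0.674142, fail to reject H0.


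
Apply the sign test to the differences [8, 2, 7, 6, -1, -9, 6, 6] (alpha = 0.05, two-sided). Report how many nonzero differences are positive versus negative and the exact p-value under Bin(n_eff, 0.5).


Step 1: Discard zero differences. Original n = 8; n_eff = number of nonzero differences = 8.
Nonzero differences (with sign): +8, +2, +7, +6, -1, -9, +6, +6
Step 2: Count signs: positive = 6, negative = 2.
Step 3: Under H0: P(positive) = 0.5, so the number of positives S ~ Bin(8, 0.5).
Step 4: Two-sided exact p-value = sum of Bin(8,0.5) probabilities at or below the observed probability = 0.289062.
Step 5: alpha = 0.05. fail to reject H0.

n_eff = 8, pos = 6, neg = 2, p = 0.289062, fail to reject H0.


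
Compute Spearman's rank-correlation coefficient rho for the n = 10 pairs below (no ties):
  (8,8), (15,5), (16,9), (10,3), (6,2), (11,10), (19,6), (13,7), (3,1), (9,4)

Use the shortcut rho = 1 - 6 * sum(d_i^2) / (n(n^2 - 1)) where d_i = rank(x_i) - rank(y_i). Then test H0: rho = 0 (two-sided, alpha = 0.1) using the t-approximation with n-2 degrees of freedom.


Step 1: Rank x and y separately (midranks; no ties here).
rank(x): 8->3, 15->8, 16->9, 10->5, 6->2, 11->6, 19->10, 13->7, 3->1, 9->4
rank(y): 8->8, 5->5, 9->9, 3->3, 2->2, 10->10, 6->6, 7->7, 1->1, 4->4
Step 2: d_i = R_x(i) - R_y(i); compute d_i^2.
  (3-8)^2=25, (8-5)^2=9, (9-9)^2=0, (5-3)^2=4, (2-2)^2=0, (6-10)^2=16, (10-6)^2=16, (7-7)^2=0, (1-1)^2=0, (4-4)^2=0
sum(d^2) = 70.
Step 3: rho = 1 - 6*70 / (10*(10^2 - 1)) = 1 - 420/990 = 0.575758.
Step 4: Under H0, t = rho * sqrt((n-2)/(1-rho^2)) = 1.9917 ~ t(8).
Step 5: Two-sided p-value from the t-distribution with 8 df = 0.081553.
Step 6: alpha = 0.1. reject H0.

rho = 0.5758, p = 0.081553, reject H0 at alpha = 0.1.


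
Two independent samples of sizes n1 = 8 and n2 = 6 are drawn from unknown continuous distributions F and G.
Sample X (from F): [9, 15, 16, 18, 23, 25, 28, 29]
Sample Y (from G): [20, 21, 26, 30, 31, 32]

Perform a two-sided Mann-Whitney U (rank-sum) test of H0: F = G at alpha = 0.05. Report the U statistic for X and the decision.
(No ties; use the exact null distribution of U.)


Step 1: Combine and sort all 14 observations; assign midranks.
sorted (value, group): (9,X), (15,X), (16,X), (18,X), (20,Y), (21,Y), (23,X), (25,X), (26,Y), (28,X), (29,X), (30,Y), (31,Y), (32,Y)
ranks: 9->1, 15->2, 16->3, 18->4, 20->5, 21->6, 23->7, 25->8, 26->9, 28->10, 29->11, 30->12, 31->13, 32->14
Step 2: Rank sum for X: R1 = 1 + 2 + 3 + 4 + 7 + 8 + 10 + 11 = 46.
Step 3: U_X = R1 - n1(n1+1)/2 = 46 - 8*9/2 = 46 - 36 = 10.
       U_Y = n1*n2 - U_X = 48 - 10 = 38.
Step 4: No ties, so the exact null distribution of U (based on enumerating the C(14,8) = 3003 equally likely rank assignments) gives the two-sided p-value.
Step 5: p-value = 0.081252; compare to alpha = 0.05. fail to reject H0.

U_X = 10, p = 0.081252, fail to reject H0 at alpha = 0.05.


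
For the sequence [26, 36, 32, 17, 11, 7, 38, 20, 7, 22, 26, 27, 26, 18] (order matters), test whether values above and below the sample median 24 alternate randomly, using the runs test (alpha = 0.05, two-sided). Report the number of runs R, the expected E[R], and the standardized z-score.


Step 1: Compute median = 24; label A = above, B = below.
Labels in order: AAABBBABBBAAAB  (n_A = 7, n_B = 7)
Step 2: Count runs R = 6.
Step 3: Under H0 (random ordering), E[R] = 2*n_A*n_B/(n_A+n_B) + 1 = 2*7*7/14 + 1 = 8.0000.
        Var[R] = 2*n_A*n_B*(2*n_A*n_B - n_A - n_B) / ((n_A+n_B)^2 * (n_A+n_B-1)) = 8232/2548 = 3.2308.
        SD[R] = 1.7974.
Step 4: Continuity-corrected z = (R + 0.5 - E[R]) / SD[R] = (6 + 0.5 - 8.0000) / 1.7974 = -0.8345.
Step 5: Two-sided p-value via normal approximation = 2*(1 - Phi(|z|)) = 0.403986.
Step 6: alpha = 0.05. fail to reject H0.

R = 6, z = -0.8345, p = 0.403986, fail to reject H0.


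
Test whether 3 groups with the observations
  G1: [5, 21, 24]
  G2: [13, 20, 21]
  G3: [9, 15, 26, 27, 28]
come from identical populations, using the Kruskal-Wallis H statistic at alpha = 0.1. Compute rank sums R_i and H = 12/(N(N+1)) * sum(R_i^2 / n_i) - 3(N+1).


Step 1: Combine all N = 11 observations and assign midranks.
sorted (value, group, rank): (5,G1,1), (9,G3,2), (13,G2,3), (15,G3,4), (20,G2,5), (21,G1,6.5), (21,G2,6.5), (24,G1,8), (26,G3,9), (27,G3,10), (28,G3,11)
Step 2: Sum ranks within each group.
R_1 = 15.5 (n_1 = 3)
R_2 = 14.5 (n_2 = 3)
R_3 = 36 (n_3 = 5)
Step 3: H = 12/(N(N+1)) * sum(R_i^2/n_i) - 3(N+1)
     = 12/(11*12) * (15.5^2/3 + 14.5^2/3 + 36^2/5) - 3*12
     = 0.090909 * 409.367 - 36
     = 1.215152.
Step 4: Ties present; correction factor C = 1 - 6/(11^3 - 11) = 0.995455. Corrected H = 1.215152 / 0.995455 = 1.220700.
Step 5: Under H0, H ~ chi^2(2); p-value = 0.543161.
Step 6: alpha = 0.1. fail to reject H0.

H = 1.2207, df = 2, p = 0.543161, fail to reject H0.


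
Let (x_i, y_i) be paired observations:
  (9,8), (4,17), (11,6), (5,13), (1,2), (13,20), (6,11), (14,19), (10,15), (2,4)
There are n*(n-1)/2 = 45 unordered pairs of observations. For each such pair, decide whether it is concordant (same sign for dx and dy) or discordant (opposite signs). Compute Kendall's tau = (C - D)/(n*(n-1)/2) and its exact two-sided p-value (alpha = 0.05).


Step 1: Enumerate the 45 unordered pairs (i,j) with i<j and classify each by sign(x_j-x_i) * sign(y_j-y_i).
  (1,2):dx=-5,dy=+9->D; (1,3):dx=+2,dy=-2->D; (1,4):dx=-4,dy=+5->D; (1,5):dx=-8,dy=-6->C
  (1,6):dx=+4,dy=+12->C; (1,7):dx=-3,dy=+3->D; (1,8):dx=+5,dy=+11->C; (1,9):dx=+1,dy=+7->C
  (1,10):dx=-7,dy=-4->C; (2,3):dx=+7,dy=-11->D; (2,4):dx=+1,dy=-4->D; (2,5):dx=-3,dy=-15->C
  (2,6):dx=+9,dy=+3->C; (2,7):dx=+2,dy=-6->D; (2,8):dx=+10,dy=+2->C; (2,9):dx=+6,dy=-2->D
  (2,10):dx=-2,dy=-13->C; (3,4):dx=-6,dy=+7->D; (3,5):dx=-10,dy=-4->C; (3,6):dx=+2,dy=+14->C
  (3,7):dx=-5,dy=+5->D; (3,8):dx=+3,dy=+13->C; (3,9):dx=-1,dy=+9->D; (3,10):dx=-9,dy=-2->C
  (4,5):dx=-4,dy=-11->C; (4,6):dx=+8,dy=+7->C; (4,7):dx=+1,dy=-2->D; (4,8):dx=+9,dy=+6->C
  (4,9):dx=+5,dy=+2->C; (4,10):dx=-3,dy=-9->C; (5,6):dx=+12,dy=+18->C; (5,7):dx=+5,dy=+9->C
  (5,8):dx=+13,dy=+17->C; (5,9):dx=+9,dy=+13->C; (5,10):dx=+1,dy=+2->C; (6,7):dx=-7,dy=-9->C
  (6,8):dx=+1,dy=-1->D; (6,9):dx=-3,dy=-5->C; (6,10):dx=-11,dy=-16->C; (7,8):dx=+8,dy=+8->C
  (7,9):dx=+4,dy=+4->C; (7,10):dx=-4,dy=-7->C; (8,9):dx=-4,dy=-4->C; (8,10):dx=-12,dy=-15->C
  (9,10):dx=-8,dy=-11->C
Step 2: C = 32, D = 13, total pairs = 45.
Step 3: tau = (C - D)/(n(n-1)/2) = (32 - 13)/45 = 0.422222.
Step 4: Exact two-sided p-value (enumerate n! = 3628800 permutations of y under H0): p = 0.108313.
Step 5: alpha = 0.05. fail to reject H0.

tau_b = 0.4222 (C=32, D=13), p = 0.108313, fail to reject H0.


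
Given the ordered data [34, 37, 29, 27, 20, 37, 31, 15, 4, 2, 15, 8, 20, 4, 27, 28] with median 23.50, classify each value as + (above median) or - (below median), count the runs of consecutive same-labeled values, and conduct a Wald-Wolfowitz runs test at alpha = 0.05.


Step 1: Compute median = 23.50; label A = above, B = below.
Labels in order: AAAABAABBBBBBBAA  (n_A = 8, n_B = 8)
Step 2: Count runs R = 5.
Step 3: Under H0 (random ordering), E[R] = 2*n_A*n_B/(n_A+n_B) + 1 = 2*8*8/16 + 1 = 9.0000.
        Var[R] = 2*n_A*n_B*(2*n_A*n_B - n_A - n_B) / ((n_A+n_B)^2 * (n_A+n_B-1)) = 14336/3840 = 3.7333.
        SD[R] = 1.9322.
Step 4: Continuity-corrected z = (R + 0.5 - E[R]) / SD[R] = (5 + 0.5 - 9.0000) / 1.9322 = -1.8114.
Step 5: Two-sided p-value via normal approximation = 2*(1 - Phi(|z|)) = 0.070076.
Step 6: alpha = 0.05. fail to reject H0.

R = 5, z = -1.8114, p = 0.070076, fail to reject H0.


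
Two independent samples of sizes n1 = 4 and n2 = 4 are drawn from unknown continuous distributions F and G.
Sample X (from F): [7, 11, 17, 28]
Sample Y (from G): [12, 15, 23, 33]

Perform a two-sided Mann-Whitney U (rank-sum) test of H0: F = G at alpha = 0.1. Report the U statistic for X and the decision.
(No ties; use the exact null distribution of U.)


Step 1: Combine and sort all 8 observations; assign midranks.
sorted (value, group): (7,X), (11,X), (12,Y), (15,Y), (17,X), (23,Y), (28,X), (33,Y)
ranks: 7->1, 11->2, 12->3, 15->4, 17->5, 23->6, 28->7, 33->8
Step 2: Rank sum for X: R1 = 1 + 2 + 5 + 7 = 15.
Step 3: U_X = R1 - n1(n1+1)/2 = 15 - 4*5/2 = 15 - 10 = 5.
       U_Y = n1*n2 - U_X = 16 - 5 = 11.
Step 4: No ties, so the exact null distribution of U (based on enumerating the C(8,4) = 70 equally likely rank assignments) gives the two-sided p-value.
Step 5: p-value = 0.485714; compare to alpha = 0.1. fail to reject H0.

U_X = 5, p = 0.485714, fail to reject H0 at alpha = 0.1.


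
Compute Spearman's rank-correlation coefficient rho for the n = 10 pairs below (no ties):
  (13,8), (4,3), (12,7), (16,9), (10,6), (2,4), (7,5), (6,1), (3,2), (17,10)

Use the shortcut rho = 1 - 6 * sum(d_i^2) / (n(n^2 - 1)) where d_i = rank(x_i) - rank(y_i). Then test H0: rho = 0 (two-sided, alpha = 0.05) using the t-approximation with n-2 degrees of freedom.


Step 1: Rank x and y separately (midranks; no ties here).
rank(x): 13->8, 4->3, 12->7, 16->9, 10->6, 2->1, 7->5, 6->4, 3->2, 17->10
rank(y): 8->8, 3->3, 7->7, 9->9, 6->6, 4->4, 5->5, 1->1, 2->2, 10->10
Step 2: d_i = R_x(i) - R_y(i); compute d_i^2.
  (8-8)^2=0, (3-3)^2=0, (7-7)^2=0, (9-9)^2=0, (6-6)^2=0, (1-4)^2=9, (5-5)^2=0, (4-1)^2=9, (2-2)^2=0, (10-10)^2=0
sum(d^2) = 18.
Step 3: rho = 1 - 6*18 / (10*(10^2 - 1)) = 1 - 108/990 = 0.890909.
Step 4: Under H0, t = rho * sqrt((n-2)/(1-rho^2)) = 5.5482 ~ t(8).
Step 5: Two-sided p-value from the t-distribution with 8 df = 0.000542.
Step 6: alpha = 0.05. reject H0.

rho = 0.8909, p = 0.000542, reject H0 at alpha = 0.05.


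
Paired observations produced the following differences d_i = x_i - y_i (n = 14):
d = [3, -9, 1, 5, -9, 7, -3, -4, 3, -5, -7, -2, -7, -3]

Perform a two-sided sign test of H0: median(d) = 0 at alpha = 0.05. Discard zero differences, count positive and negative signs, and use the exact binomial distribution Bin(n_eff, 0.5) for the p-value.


Step 1: Discard zero differences. Original n = 14; n_eff = number of nonzero differences = 14.
Nonzero differences (with sign): +3, -9, +1, +5, -9, +7, -3, -4, +3, -5, -7, -2, -7, -3
Step 2: Count signs: positive = 5, negative = 9.
Step 3: Under H0: P(positive) = 0.5, so the number of positives S ~ Bin(14, 0.5).
Step 4: Two-sided exact p-value = sum of Bin(14,0.5) probabilities at or below the observed probability = 0.423950.
Step 5: alpha = 0.05. fail to reject H0.

n_eff = 14, pos = 5, neg = 9, p = 0.423950, fail to reject H0.


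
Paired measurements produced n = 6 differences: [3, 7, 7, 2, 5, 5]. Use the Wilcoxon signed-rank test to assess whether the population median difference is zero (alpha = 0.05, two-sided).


Step 1: Drop any zero differences (none here) and take |d_i|.
|d| = [3, 7, 7, 2, 5, 5]
Step 2: Midrank |d_i| (ties get averaged ranks).
ranks: |3|->2, |7|->5.5, |7|->5.5, |2|->1, |5|->3.5, |5|->3.5
Step 3: Attach original signs; sum ranks with positive sign and with negative sign.
W+ = 2 + 5.5 + 5.5 + 1 + 3.5 + 3.5 = 21
W- = 0 = 0
(Check: W+ + W- = 21 should equal n(n+1)/2 = 21.)
Step 4: Test statistic W = min(W+, W-) = 0.
Step 5: Ties in |d|, so use the tie-corrected normal approximation.
        E[W] = n(n+1)/4 = 6*7/4 = 10.5.
        Tie groups: |d|=5 (t=2), |d|=7 (t=2); sum(t^3 - t) = 12.
        Var[W] = n(n+1)(2n+1)/24 - sum(t^3-t)/48 = 546/24 - 12/48 = 22.5.
        z = (W - E[W]) / sqrt(Var[W]) = (0 - 10.5) / 4.7434 = -2.2136.
        Two-sided p = 2*Phi(z) = 0.026857.
Step 6: alpha = 0.05. reject H0.

W+ = 21, W- = 0, W = min = 0, p = 0.026857, reject H0.


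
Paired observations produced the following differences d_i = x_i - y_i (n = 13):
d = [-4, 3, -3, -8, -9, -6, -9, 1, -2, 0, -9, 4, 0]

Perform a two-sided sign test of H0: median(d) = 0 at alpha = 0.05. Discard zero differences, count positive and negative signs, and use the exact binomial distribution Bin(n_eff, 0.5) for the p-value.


Step 1: Discard zero differences. Original n = 13; n_eff = number of nonzero differences = 11.
Nonzero differences (with sign): -4, +3, -3, -8, -9, -6, -9, +1, -2, -9, +4
Step 2: Count signs: positive = 3, negative = 8.
Step 3: Under H0: P(positive) = 0.5, so the number of positives S ~ Bin(11, 0.5).
Step 4: Two-sided exact p-value = sum of Bin(11,0.5) probabilities at or below the observed probability = 0.226562.
Step 5: alpha = 0.05. fail to reject H0.

n_eff = 11, pos = 3, neg = 8, p = 0.226562, fail to reject H0.


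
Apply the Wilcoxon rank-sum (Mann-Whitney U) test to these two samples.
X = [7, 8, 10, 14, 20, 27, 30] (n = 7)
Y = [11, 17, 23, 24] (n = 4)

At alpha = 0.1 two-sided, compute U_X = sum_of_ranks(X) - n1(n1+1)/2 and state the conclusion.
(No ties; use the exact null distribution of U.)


Step 1: Combine and sort all 11 observations; assign midranks.
sorted (value, group): (7,X), (8,X), (10,X), (11,Y), (14,X), (17,Y), (20,X), (23,Y), (24,Y), (27,X), (30,X)
ranks: 7->1, 8->2, 10->3, 11->4, 14->5, 17->6, 20->7, 23->8, 24->9, 27->10, 30->11
Step 2: Rank sum for X: R1 = 1 + 2 + 3 + 5 + 7 + 10 + 11 = 39.
Step 3: U_X = R1 - n1(n1+1)/2 = 39 - 7*8/2 = 39 - 28 = 11.
       U_Y = n1*n2 - U_X = 28 - 11 = 17.
Step 4: No ties, so the exact null distribution of U (based on enumerating the C(11,7) = 330 equally likely rank assignments) gives the two-sided p-value.
Step 5: p-value = 0.648485; compare to alpha = 0.1. fail to reject H0.

U_X = 11, p = 0.648485, fail to reject H0 at alpha = 0.1.


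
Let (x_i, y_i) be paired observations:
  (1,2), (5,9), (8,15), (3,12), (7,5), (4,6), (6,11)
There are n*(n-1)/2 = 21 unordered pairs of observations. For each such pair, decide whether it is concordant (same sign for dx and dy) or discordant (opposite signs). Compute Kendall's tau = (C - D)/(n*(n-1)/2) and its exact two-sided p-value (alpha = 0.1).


Step 1: Enumerate the 21 unordered pairs (i,j) with i<j and classify each by sign(x_j-x_i) * sign(y_j-y_i).
  (1,2):dx=+4,dy=+7->C; (1,3):dx=+7,dy=+13->C; (1,4):dx=+2,dy=+10->C; (1,5):dx=+6,dy=+3->C
  (1,6):dx=+3,dy=+4->C; (1,7):dx=+5,dy=+9->C; (2,3):dx=+3,dy=+6->C; (2,4):dx=-2,dy=+3->D
  (2,5):dx=+2,dy=-4->D; (2,6):dx=-1,dy=-3->C; (2,7):dx=+1,dy=+2->C; (3,4):dx=-5,dy=-3->C
  (3,5):dx=-1,dy=-10->C; (3,6):dx=-4,dy=-9->C; (3,7):dx=-2,dy=-4->C; (4,5):dx=+4,dy=-7->D
  (4,6):dx=+1,dy=-6->D; (4,7):dx=+3,dy=-1->D; (5,6):dx=-3,dy=+1->D; (5,7):dx=-1,dy=+6->D
  (6,7):dx=+2,dy=+5->C
Step 2: C = 14, D = 7, total pairs = 21.
Step 3: tau = (C - D)/(n(n-1)/2) = (14 - 7)/21 = 0.333333.
Step 4: Exact two-sided p-value (enumerate n! = 5040 permutations of y under H0): p = 0.381349.
Step 5: alpha = 0.1. fail to reject H0.

tau_b = 0.3333 (C=14, D=7), p = 0.381349, fail to reject H0.


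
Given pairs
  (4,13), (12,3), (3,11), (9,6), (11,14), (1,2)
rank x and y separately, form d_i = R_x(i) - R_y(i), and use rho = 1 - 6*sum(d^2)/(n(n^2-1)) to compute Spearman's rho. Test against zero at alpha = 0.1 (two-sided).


Step 1: Rank x and y separately (midranks; no ties here).
rank(x): 4->3, 12->6, 3->2, 9->4, 11->5, 1->1
rank(y): 13->5, 3->2, 11->4, 6->3, 14->6, 2->1
Step 2: d_i = R_x(i) - R_y(i); compute d_i^2.
  (3-5)^2=4, (6-2)^2=16, (2-4)^2=4, (4-3)^2=1, (5-6)^2=1, (1-1)^2=0
sum(d^2) = 26.
Step 3: rho = 1 - 6*26 / (6*(6^2 - 1)) = 1 - 156/210 = 0.257143.
Step 4: Under H0, t = rho * sqrt((n-2)/(1-rho^2)) = 0.5322 ~ t(4).
Step 5: Two-sided p-value from the t-distribution with 4 df = 0.622787.
Step 6: alpha = 0.1. fail to reject H0.

rho = 0.2571, p = 0.622787, fail to reject H0 at alpha = 0.1.


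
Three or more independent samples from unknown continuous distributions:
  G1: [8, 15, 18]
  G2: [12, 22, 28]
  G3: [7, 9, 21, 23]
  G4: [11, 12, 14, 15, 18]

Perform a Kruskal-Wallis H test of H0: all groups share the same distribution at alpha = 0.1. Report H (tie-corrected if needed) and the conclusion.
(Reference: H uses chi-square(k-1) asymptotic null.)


Step 1: Combine all N = 15 observations and assign midranks.
sorted (value, group, rank): (7,G3,1), (8,G1,2), (9,G3,3), (11,G4,4), (12,G2,5.5), (12,G4,5.5), (14,G4,7), (15,G1,8.5), (15,G4,8.5), (18,G1,10.5), (18,G4,10.5), (21,G3,12), (22,G2,13), (23,G3,14), (28,G2,15)
Step 2: Sum ranks within each group.
R_1 = 21 (n_1 = 3)
R_2 = 33.5 (n_2 = 3)
R_3 = 30 (n_3 = 4)
R_4 = 35.5 (n_4 = 5)
Step 3: H = 12/(N(N+1)) * sum(R_i^2/n_i) - 3(N+1)
     = 12/(15*16) * (21^2/3 + 33.5^2/3 + 30^2/4 + 35.5^2/5) - 3*16
     = 0.050000 * 998.133 - 48
     = 1.906667.
Step 4: Ties present; correction factor C = 1 - 18/(15^3 - 15) = 0.994643. Corrected H = 1.906667 / 0.994643 = 1.916936.
Step 5: Under H0, H ~ chi^2(3); p-value = 0.589825.
Step 6: alpha = 0.1. fail to reject H0.

H = 1.9169, df = 3, p = 0.589825, fail to reject H0.


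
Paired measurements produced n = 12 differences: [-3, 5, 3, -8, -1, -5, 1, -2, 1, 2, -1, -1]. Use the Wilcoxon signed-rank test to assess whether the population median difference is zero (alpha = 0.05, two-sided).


Step 1: Drop any zero differences (none here) and take |d_i|.
|d| = [3, 5, 3, 8, 1, 5, 1, 2, 1, 2, 1, 1]
Step 2: Midrank |d_i| (ties get averaged ranks).
ranks: |3|->8.5, |5|->10.5, |3|->8.5, |8|->12, |1|->3, |5|->10.5, |1|->3, |2|->6.5, |1|->3, |2|->6.5, |1|->3, |1|->3
Step 3: Attach original signs; sum ranks with positive sign and with negative sign.
W+ = 10.5 + 8.5 + 3 + 3 + 6.5 = 31.5
W- = 8.5 + 12 + 3 + 10.5 + 6.5 + 3 + 3 = 46.5
(Check: W+ + W- = 78 should equal n(n+1)/2 = 78.)
Step 4: Test statistic W = min(W+, W-) = 31.5.
Step 5: Ties in |d|, so use the tie-corrected normal approximation.
        E[W] = n(n+1)/4 = 12*13/4 = 39.
        Tie groups: |d|=1 (t=5), |d|=2 (t=2), |d|=3 (t=2), |d|=5 (t=2); sum(t^3 - t) = 138.
        Var[W] = n(n+1)(2n+1)/24 - sum(t^3-t)/48 = 3900/24 - 138/48 = 159.625.
        z = (W - E[W]) / sqrt(Var[W]) = (31.5 - 39) / 12.6343 = -0.5936.
        Two-sided p = 2*Phi(z) = 0.552764.
Step 6: alpha = 0.05. fail to reject H0.

W+ = 31.5, W- = 46.5, W = min = 31.5, p = 0.552764, fail to reject H0.


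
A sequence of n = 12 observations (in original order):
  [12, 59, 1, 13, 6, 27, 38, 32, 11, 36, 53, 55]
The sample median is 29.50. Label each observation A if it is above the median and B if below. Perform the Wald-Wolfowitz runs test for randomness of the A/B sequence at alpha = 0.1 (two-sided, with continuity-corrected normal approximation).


Step 1: Compute median = 29.50; label A = above, B = below.
Labels in order: BABBBBAABAAA  (n_A = 6, n_B = 6)
Step 2: Count runs R = 6.
Step 3: Under H0 (random ordering), E[R] = 2*n_A*n_B/(n_A+n_B) + 1 = 2*6*6/12 + 1 = 7.0000.
        Var[R] = 2*n_A*n_B*(2*n_A*n_B - n_A - n_B) / ((n_A+n_B)^2 * (n_A+n_B-1)) = 4320/1584 = 2.7273.
        SD[R] = 1.6514.
Step 4: Continuity-corrected z = (R + 0.5 - E[R]) / SD[R] = (6 + 0.5 - 7.0000) / 1.6514 = -0.3028.
Step 5: Two-sided p-value via normal approximation = 2*(1 - Phi(|z|)) = 0.762069.
Step 6: alpha = 0.1. fail to reject H0.

R = 6, z = -0.3028, p = 0.762069, fail to reject H0.


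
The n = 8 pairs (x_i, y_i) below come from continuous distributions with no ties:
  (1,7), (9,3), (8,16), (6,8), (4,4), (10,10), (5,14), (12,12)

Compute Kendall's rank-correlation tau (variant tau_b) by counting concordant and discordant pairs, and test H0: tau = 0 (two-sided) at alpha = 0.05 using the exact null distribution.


Step 1: Enumerate the 28 unordered pairs (i,j) with i<j and classify each by sign(x_j-x_i) * sign(y_j-y_i).
  (1,2):dx=+8,dy=-4->D; (1,3):dx=+7,dy=+9->C; (1,4):dx=+5,dy=+1->C; (1,5):dx=+3,dy=-3->D
  (1,6):dx=+9,dy=+3->C; (1,7):dx=+4,dy=+7->C; (1,8):dx=+11,dy=+5->C; (2,3):dx=-1,dy=+13->D
  (2,4):dx=-3,dy=+5->D; (2,5):dx=-5,dy=+1->D; (2,6):dx=+1,dy=+7->C; (2,7):dx=-4,dy=+11->D
  (2,8):dx=+3,dy=+9->C; (3,4):dx=-2,dy=-8->C; (3,5):dx=-4,dy=-12->C; (3,6):dx=+2,dy=-6->D
  (3,7):dx=-3,dy=-2->C; (3,8):dx=+4,dy=-4->D; (4,5):dx=-2,dy=-4->C; (4,6):dx=+4,dy=+2->C
  (4,7):dx=-1,dy=+6->D; (4,8):dx=+6,dy=+4->C; (5,6):dx=+6,dy=+6->C; (5,7):dx=+1,dy=+10->C
  (5,8):dx=+8,dy=+8->C; (6,7):dx=-5,dy=+4->D; (6,8):dx=+2,dy=+2->C; (7,8):dx=+7,dy=-2->D
Step 2: C = 17, D = 11, total pairs = 28.
Step 3: tau = (C - D)/(n(n-1)/2) = (17 - 11)/28 = 0.214286.
Step 4: Exact two-sided p-value (enumerate n! = 40320 permutations of y under H0): p = 0.548413.
Step 5: alpha = 0.05. fail to reject H0.

tau_b = 0.2143 (C=17, D=11), p = 0.548413, fail to reject H0.


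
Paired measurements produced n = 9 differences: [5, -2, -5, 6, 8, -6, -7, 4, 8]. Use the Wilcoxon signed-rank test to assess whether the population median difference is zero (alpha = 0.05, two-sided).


Step 1: Drop any zero differences (none here) and take |d_i|.
|d| = [5, 2, 5, 6, 8, 6, 7, 4, 8]
Step 2: Midrank |d_i| (ties get averaged ranks).
ranks: |5|->3.5, |2|->1, |5|->3.5, |6|->5.5, |8|->8.5, |6|->5.5, |7|->7, |4|->2, |8|->8.5
Step 3: Attach original signs; sum ranks with positive sign and with negative sign.
W+ = 3.5 + 5.5 + 8.5 + 2 + 8.5 = 28
W- = 1 + 3.5 + 5.5 + 7 = 17
(Check: W+ + W- = 45 should equal n(n+1)/2 = 45.)
Step 4: Test statistic W = min(W+, W-) = 17.
Step 5: Ties in |d|, so use the tie-corrected normal approximation.
        E[W] = n(n+1)/4 = 9*10/4 = 22.5.
        Tie groups: |d|=5 (t=2), |d|=6 (t=2), |d|=8 (t=2); sum(t^3 - t) = 18.
        Var[W] = n(n+1)(2n+1)/24 - sum(t^3-t)/48 = 1710/24 - 18/48 = 70.875.
        z = (W - E[W]) / sqrt(Var[W]) = (17 - 22.5) / 8.4187 = -0.6533.
        Two-sided p = 2*Phi(z) = 0.513560.
Step 6: alpha = 0.05. fail to reject H0.

W+ = 28, W- = 17, W = min = 17, p = 0.513560, fail to reject H0.


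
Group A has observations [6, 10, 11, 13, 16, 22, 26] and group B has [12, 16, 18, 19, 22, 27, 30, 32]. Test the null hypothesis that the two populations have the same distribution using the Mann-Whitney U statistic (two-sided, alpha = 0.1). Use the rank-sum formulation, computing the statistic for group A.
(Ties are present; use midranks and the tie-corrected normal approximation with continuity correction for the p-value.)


Step 1: Combine and sort all 15 observations; assign midranks.
sorted (value, group): (6,X), (10,X), (11,X), (12,Y), (13,X), (16,X), (16,Y), (18,Y), (19,Y), (22,X), (22,Y), (26,X), (27,Y), (30,Y), (32,Y)
ranks: 6->1, 10->2, 11->3, 12->4, 13->5, 16->6.5, 16->6.5, 18->8, 19->9, 22->10.5, 22->10.5, 26->12, 27->13, 30->14, 32->15
Step 2: Rank sum for X: R1 = 1 + 2 + 3 + 5 + 6.5 + 10.5 + 12 = 40.
Step 3: U_X = R1 - n1(n1+1)/2 = 40 - 7*8/2 = 40 - 28 = 12.
       U_Y = n1*n2 - U_X = 56 - 12 = 44.
Step 4: Ties are present, so use the tie-corrected normal approximation (with continuity correction) for the p-value.
Step 5: p-value = 0.072337; compare to alpha = 0.1. reject H0.

U_X = 12, p = 0.072337, reject H0 at alpha = 0.1.


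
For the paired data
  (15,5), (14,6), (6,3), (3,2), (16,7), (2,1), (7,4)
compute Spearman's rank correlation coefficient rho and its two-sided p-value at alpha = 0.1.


Step 1: Rank x and y separately (midranks; no ties here).
rank(x): 15->6, 14->5, 6->3, 3->2, 16->7, 2->1, 7->4
rank(y): 5->5, 6->6, 3->3, 2->2, 7->7, 1->1, 4->4
Step 2: d_i = R_x(i) - R_y(i); compute d_i^2.
  (6-5)^2=1, (5-6)^2=1, (3-3)^2=0, (2-2)^2=0, (7-7)^2=0, (1-1)^2=0, (4-4)^2=0
sum(d^2) = 2.
Step 3: rho = 1 - 6*2 / (7*(7^2 - 1)) = 1 - 12/336 = 0.964286.
Step 4: Under H0, t = rho * sqrt((n-2)/(1-rho^2)) = 8.1408 ~ t(5).
Step 5: Two-sided p-value from the t-distribution with 5 df = 0.000454.
Step 6: alpha = 0.1. reject H0.

rho = 0.9643, p = 0.000454, reject H0 at alpha = 0.1.


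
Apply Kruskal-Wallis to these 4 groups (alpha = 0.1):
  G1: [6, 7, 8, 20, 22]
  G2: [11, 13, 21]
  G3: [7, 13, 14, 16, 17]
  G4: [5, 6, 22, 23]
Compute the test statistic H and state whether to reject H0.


Step 1: Combine all N = 17 observations and assign midranks.
sorted (value, group, rank): (5,G4,1), (6,G1,2.5), (6,G4,2.5), (7,G1,4.5), (7,G3,4.5), (8,G1,6), (11,G2,7), (13,G2,8.5), (13,G3,8.5), (14,G3,10), (16,G3,11), (17,G3,12), (20,G1,13), (21,G2,14), (22,G1,15.5), (22,G4,15.5), (23,G4,17)
Step 2: Sum ranks within each group.
R_1 = 41.5 (n_1 = 5)
R_2 = 29.5 (n_2 = 3)
R_3 = 46 (n_3 = 5)
R_4 = 36 (n_4 = 4)
Step 3: H = 12/(N(N+1)) * sum(R_i^2/n_i) - 3(N+1)
     = 12/(17*18) * (41.5^2/5 + 29.5^2/3 + 46^2/5 + 36^2/4) - 3*18
     = 0.039216 * 1381.73 - 54
     = 0.185621.
Step 4: Ties present; correction factor C = 1 - 24/(17^3 - 17) = 0.995098. Corrected H = 0.185621 / 0.995098 = 0.186535.
Step 5: Under H0, H ~ chi^2(3); p-value = 0.979733.
Step 6: alpha = 0.1. fail to reject H0.

H = 0.1865, df = 3, p = 0.979733, fail to reject H0.


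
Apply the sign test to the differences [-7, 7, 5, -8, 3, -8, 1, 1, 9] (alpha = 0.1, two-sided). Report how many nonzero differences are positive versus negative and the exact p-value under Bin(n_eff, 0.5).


Step 1: Discard zero differences. Original n = 9; n_eff = number of nonzero differences = 9.
Nonzero differences (with sign): -7, +7, +5, -8, +3, -8, +1, +1, +9
Step 2: Count signs: positive = 6, negative = 3.
Step 3: Under H0: P(positive) = 0.5, so the number of positives S ~ Bin(9, 0.5).
Step 4: Two-sided exact p-value = sum of Bin(9,0.5) probabilities at or below the observed probability = 0.507812.
Step 5: alpha = 0.1. fail to reject H0.

n_eff = 9, pos = 6, neg = 3, p = 0.507812, fail to reject H0.


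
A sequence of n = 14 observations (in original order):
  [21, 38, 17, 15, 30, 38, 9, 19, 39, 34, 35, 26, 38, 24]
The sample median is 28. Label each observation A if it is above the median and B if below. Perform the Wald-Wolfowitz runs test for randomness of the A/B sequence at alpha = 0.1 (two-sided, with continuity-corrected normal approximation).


Step 1: Compute median = 28; label A = above, B = below.
Labels in order: BABBAABBAAABAB  (n_A = 7, n_B = 7)
Step 2: Count runs R = 9.
Step 3: Under H0 (random ordering), E[R] = 2*n_A*n_B/(n_A+n_B) + 1 = 2*7*7/14 + 1 = 8.0000.
        Var[R] = 2*n_A*n_B*(2*n_A*n_B - n_A - n_B) / ((n_A+n_B)^2 * (n_A+n_B-1)) = 8232/2548 = 3.2308.
        SD[R] = 1.7974.
Step 4: Continuity-corrected z = (R - 0.5 - E[R]) / SD[R] = (9 - 0.5 - 8.0000) / 1.7974 = 0.2782.
Step 5: Two-sided p-value via normal approximation = 2*(1 - Phi(|z|)) = 0.780879.
Step 6: alpha = 0.1. fail to reject H0.

R = 9, z = 0.2782, p = 0.780879, fail to reject H0.


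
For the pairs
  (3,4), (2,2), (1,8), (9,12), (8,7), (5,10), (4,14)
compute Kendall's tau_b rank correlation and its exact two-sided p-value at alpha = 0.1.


Step 1: Enumerate the 21 unordered pairs (i,j) with i<j and classify each by sign(x_j-x_i) * sign(y_j-y_i).
  (1,2):dx=-1,dy=-2->C; (1,3):dx=-2,dy=+4->D; (1,4):dx=+6,dy=+8->C; (1,5):dx=+5,dy=+3->C
  (1,6):dx=+2,dy=+6->C; (1,7):dx=+1,dy=+10->C; (2,3):dx=-1,dy=+6->D; (2,4):dx=+7,dy=+10->C
  (2,5):dx=+6,dy=+5->C; (2,6):dx=+3,dy=+8->C; (2,7):dx=+2,dy=+12->C; (3,4):dx=+8,dy=+4->C
  (3,5):dx=+7,dy=-1->D; (3,6):dx=+4,dy=+2->C; (3,7):dx=+3,dy=+6->C; (4,5):dx=-1,dy=-5->C
  (4,6):dx=-4,dy=-2->C; (4,7):dx=-5,dy=+2->D; (5,6):dx=-3,dy=+3->D; (5,7):dx=-4,dy=+7->D
  (6,7):dx=-1,dy=+4->D
Step 2: C = 14, D = 7, total pairs = 21.
Step 3: tau = (C - D)/(n(n-1)/2) = (14 - 7)/21 = 0.333333.
Step 4: Exact two-sided p-value (enumerate n! = 5040 permutations of y under H0): p = 0.381349.
Step 5: alpha = 0.1. fail to reject H0.

tau_b = 0.3333 (C=14, D=7), p = 0.381349, fail to reject H0.


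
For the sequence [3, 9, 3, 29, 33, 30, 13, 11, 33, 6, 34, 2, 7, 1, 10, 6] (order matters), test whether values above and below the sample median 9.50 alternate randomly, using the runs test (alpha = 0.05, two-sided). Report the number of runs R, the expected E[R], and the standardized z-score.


Step 1: Compute median = 9.50; label A = above, B = below.
Labels in order: BBBAAAAAABABBBAB  (n_A = 8, n_B = 8)
Step 2: Count runs R = 7.
Step 3: Under H0 (random ordering), E[R] = 2*n_A*n_B/(n_A+n_B) + 1 = 2*8*8/16 + 1 = 9.0000.
        Var[R] = 2*n_A*n_B*(2*n_A*n_B - n_A - n_B) / ((n_A+n_B)^2 * (n_A+n_B-1)) = 14336/3840 = 3.7333.
        SD[R] = 1.9322.
Step 4: Continuity-corrected z = (R + 0.5 - E[R]) / SD[R] = (7 + 0.5 - 9.0000) / 1.9322 = -0.7763.
Step 5: Two-sided p-value via normal approximation = 2*(1 - Phi(|z|)) = 0.437558.
Step 6: alpha = 0.05. fail to reject H0.

R = 7, z = -0.7763, p = 0.437558, fail to reject H0.


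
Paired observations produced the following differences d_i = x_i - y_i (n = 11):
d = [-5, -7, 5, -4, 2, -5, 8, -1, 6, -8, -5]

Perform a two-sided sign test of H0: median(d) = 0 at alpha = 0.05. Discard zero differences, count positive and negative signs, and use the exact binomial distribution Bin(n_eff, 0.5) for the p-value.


Step 1: Discard zero differences. Original n = 11; n_eff = number of nonzero differences = 11.
Nonzero differences (with sign): -5, -7, +5, -4, +2, -5, +8, -1, +6, -8, -5
Step 2: Count signs: positive = 4, negative = 7.
Step 3: Under H0: P(positive) = 0.5, so the number of positives S ~ Bin(11, 0.5).
Step 4: Two-sided exact p-value = sum of Bin(11,0.5) probabilities at or below the observed probability = 0.548828.
Step 5: alpha = 0.05. fail to reject H0.

n_eff = 11, pos = 4, neg = 7, p = 0.548828, fail to reject H0.


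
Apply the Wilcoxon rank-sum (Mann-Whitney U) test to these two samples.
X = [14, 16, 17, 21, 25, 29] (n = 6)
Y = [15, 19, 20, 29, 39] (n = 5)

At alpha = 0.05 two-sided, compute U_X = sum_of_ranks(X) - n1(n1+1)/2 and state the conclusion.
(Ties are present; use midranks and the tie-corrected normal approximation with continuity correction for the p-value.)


Step 1: Combine and sort all 11 observations; assign midranks.
sorted (value, group): (14,X), (15,Y), (16,X), (17,X), (19,Y), (20,Y), (21,X), (25,X), (29,X), (29,Y), (39,Y)
ranks: 14->1, 15->2, 16->3, 17->4, 19->5, 20->6, 21->7, 25->8, 29->9.5, 29->9.5, 39->11
Step 2: Rank sum for X: R1 = 1 + 3 + 4 + 7 + 8 + 9.5 = 32.5.
Step 3: U_X = R1 - n1(n1+1)/2 = 32.5 - 6*7/2 = 32.5 - 21 = 11.5.
       U_Y = n1*n2 - U_X = 30 - 11.5 = 18.5.
Step 4: Ties are present, so use the tie-corrected normal approximation (with continuity correction) for the p-value.
Step 5: p-value = 0.583025; compare to alpha = 0.05. fail to reject H0.

U_X = 11.5, p = 0.583025, fail to reject H0 at alpha = 0.05.


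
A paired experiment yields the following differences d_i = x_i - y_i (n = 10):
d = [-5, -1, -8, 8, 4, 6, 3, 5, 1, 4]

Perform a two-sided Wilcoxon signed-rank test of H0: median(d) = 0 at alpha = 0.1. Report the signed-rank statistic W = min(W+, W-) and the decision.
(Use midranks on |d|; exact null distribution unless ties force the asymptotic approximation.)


Step 1: Drop any zero differences (none here) and take |d_i|.
|d| = [5, 1, 8, 8, 4, 6, 3, 5, 1, 4]
Step 2: Midrank |d_i| (ties get averaged ranks).
ranks: |5|->6.5, |1|->1.5, |8|->9.5, |8|->9.5, |4|->4.5, |6|->8, |3|->3, |5|->6.5, |1|->1.5, |4|->4.5
Step 3: Attach original signs; sum ranks with positive sign and with negative sign.
W+ = 9.5 + 4.5 + 8 + 3 + 6.5 + 1.5 + 4.5 = 37.5
W- = 6.5 + 1.5 + 9.5 = 17.5
(Check: W+ + W- = 55 should equal n(n+1)/2 = 55.)
Step 4: Test statistic W = min(W+, W-) = 17.5.
Step 5: Ties in |d|, so use the tie-corrected normal approximation.
        E[W] = n(n+1)/4 = 10*11/4 = 27.5.
        Tie groups: |d|=1 (t=2), |d|=4 (t=2), |d|=5 (t=2), |d|=8 (t=2); sum(t^3 - t) = 24.
        Var[W] = n(n+1)(2n+1)/24 - sum(t^3-t)/48 = 2310/24 - 24/48 = 95.75.
        z = (W - E[W]) / sqrt(Var[W]) = (17.5 - 27.5) / 9.7852 = -1.0220.
        Two-sided p = 2*Phi(z) = 0.306803.
Step 6: alpha = 0.1. fail to reject H0.

W+ = 37.5, W- = 17.5, W = min = 17.5, p = 0.306803, fail to reject H0.


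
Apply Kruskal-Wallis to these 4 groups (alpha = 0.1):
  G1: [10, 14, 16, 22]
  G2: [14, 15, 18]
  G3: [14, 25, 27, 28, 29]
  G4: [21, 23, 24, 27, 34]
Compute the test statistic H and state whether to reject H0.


Step 1: Combine all N = 17 observations and assign midranks.
sorted (value, group, rank): (10,G1,1), (14,G1,3), (14,G2,3), (14,G3,3), (15,G2,5), (16,G1,6), (18,G2,7), (21,G4,8), (22,G1,9), (23,G4,10), (24,G4,11), (25,G3,12), (27,G3,13.5), (27,G4,13.5), (28,G3,15), (29,G3,16), (34,G4,17)
Step 2: Sum ranks within each group.
R_1 = 19 (n_1 = 4)
R_2 = 15 (n_2 = 3)
R_3 = 59.5 (n_3 = 5)
R_4 = 59.5 (n_4 = 5)
Step 3: H = 12/(N(N+1)) * sum(R_i^2/n_i) - 3(N+1)
     = 12/(17*18) * (19^2/4 + 15^2/3 + 59.5^2/5 + 59.5^2/5) - 3*18
     = 0.039216 * 1581.35 - 54
     = 8.013725.
Step 4: Ties present; correction factor C = 1 - 30/(17^3 - 17) = 0.993873. Corrected H = 8.013725 / 0.993873 = 8.063132.
Step 5: Under H0, H ~ chi^2(3); p-value = 0.044725.
Step 6: alpha = 0.1. reject H0.

H = 8.0631, df = 3, p = 0.044725, reject H0.


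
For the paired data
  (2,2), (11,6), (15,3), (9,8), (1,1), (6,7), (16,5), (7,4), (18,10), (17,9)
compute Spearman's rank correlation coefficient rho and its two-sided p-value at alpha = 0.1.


Step 1: Rank x and y separately (midranks; no ties here).
rank(x): 2->2, 11->6, 15->7, 9->5, 1->1, 6->3, 16->8, 7->4, 18->10, 17->9
rank(y): 2->2, 6->6, 3->3, 8->8, 1->1, 7->7, 5->5, 4->4, 10->10, 9->9
Step 2: d_i = R_x(i) - R_y(i); compute d_i^2.
  (2-2)^2=0, (6-6)^2=0, (7-3)^2=16, (5-8)^2=9, (1-1)^2=0, (3-7)^2=16, (8-5)^2=9, (4-4)^2=0, (10-10)^2=0, (9-9)^2=0
sum(d^2) = 50.
Step 3: rho = 1 - 6*50 / (10*(10^2 - 1)) = 1 - 300/990 = 0.696970.
Step 4: Under H0, t = rho * sqrt((n-2)/(1-rho^2)) = 2.7490 ~ t(8).
Step 5: Two-sided p-value from the t-distribution with 8 df = 0.025097.
Step 6: alpha = 0.1. reject H0.

rho = 0.6970, p = 0.025097, reject H0 at alpha = 0.1.


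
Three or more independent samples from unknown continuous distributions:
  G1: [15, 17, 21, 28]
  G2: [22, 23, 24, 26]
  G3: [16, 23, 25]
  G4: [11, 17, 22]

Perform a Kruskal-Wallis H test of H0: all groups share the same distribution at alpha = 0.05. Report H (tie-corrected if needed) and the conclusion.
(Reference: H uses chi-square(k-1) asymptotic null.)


Step 1: Combine all N = 14 observations and assign midranks.
sorted (value, group, rank): (11,G4,1), (15,G1,2), (16,G3,3), (17,G1,4.5), (17,G4,4.5), (21,G1,6), (22,G2,7.5), (22,G4,7.5), (23,G2,9.5), (23,G3,9.5), (24,G2,11), (25,G3,12), (26,G2,13), (28,G1,14)
Step 2: Sum ranks within each group.
R_1 = 26.5 (n_1 = 4)
R_2 = 41 (n_2 = 4)
R_3 = 24.5 (n_3 = 3)
R_4 = 13 (n_4 = 3)
Step 3: H = 12/(N(N+1)) * sum(R_i^2/n_i) - 3(N+1)
     = 12/(14*15) * (26.5^2/4 + 41^2/4 + 24.5^2/3 + 13^2/3) - 3*15
     = 0.057143 * 852.229 - 45
     = 3.698810.
Step 4: Ties present; correction factor C = 1 - 18/(14^3 - 14) = 0.993407. Corrected H = 3.698810 / 0.993407 = 3.723359.
Step 5: Under H0, H ~ chi^2(3); p-value = 0.292927.
Step 6: alpha = 0.05. fail to reject H0.

H = 3.7234, df = 3, p = 0.292927, fail to reject H0.


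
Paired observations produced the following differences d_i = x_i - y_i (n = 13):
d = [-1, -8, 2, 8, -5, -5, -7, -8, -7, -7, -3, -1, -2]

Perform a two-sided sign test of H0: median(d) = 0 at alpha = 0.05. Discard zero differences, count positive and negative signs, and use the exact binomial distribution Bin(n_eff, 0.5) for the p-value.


Step 1: Discard zero differences. Original n = 13; n_eff = number of nonzero differences = 13.
Nonzero differences (with sign): -1, -8, +2, +8, -5, -5, -7, -8, -7, -7, -3, -1, -2
Step 2: Count signs: positive = 2, negative = 11.
Step 3: Under H0: P(positive) = 0.5, so the number of positives S ~ Bin(13, 0.5).
Step 4: Two-sided exact p-value = sum of Bin(13,0.5) probabilities at or below the observed probability = 0.022461.
Step 5: alpha = 0.05. reject H0.

n_eff = 13, pos = 2, neg = 11, p = 0.022461, reject H0.


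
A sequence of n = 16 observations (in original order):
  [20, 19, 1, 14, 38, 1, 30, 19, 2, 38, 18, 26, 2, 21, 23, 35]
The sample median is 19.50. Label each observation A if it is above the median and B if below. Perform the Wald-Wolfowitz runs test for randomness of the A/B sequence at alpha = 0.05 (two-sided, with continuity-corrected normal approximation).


Step 1: Compute median = 19.50; label A = above, B = below.
Labels in order: ABBBABABBABABAAA  (n_A = 8, n_B = 8)
Step 2: Count runs R = 11.
Step 3: Under H0 (random ordering), E[R] = 2*n_A*n_B/(n_A+n_B) + 1 = 2*8*8/16 + 1 = 9.0000.
        Var[R] = 2*n_A*n_B*(2*n_A*n_B - n_A - n_B) / ((n_A+n_B)^2 * (n_A+n_B-1)) = 14336/3840 = 3.7333.
        SD[R] = 1.9322.
Step 4: Continuity-corrected z = (R - 0.5 - E[R]) / SD[R] = (11 - 0.5 - 9.0000) / 1.9322 = 0.7763.
Step 5: Two-sided p-value via normal approximation = 2*(1 - Phi(|z|)) = 0.437558.
Step 6: alpha = 0.05. fail to reject H0.

R = 11, z = 0.7763, p = 0.437558, fail to reject H0.


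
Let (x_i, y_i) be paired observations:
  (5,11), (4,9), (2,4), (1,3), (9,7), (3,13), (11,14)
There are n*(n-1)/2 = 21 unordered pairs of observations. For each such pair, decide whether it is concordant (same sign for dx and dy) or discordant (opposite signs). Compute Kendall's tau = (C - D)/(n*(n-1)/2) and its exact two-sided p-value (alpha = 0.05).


Step 1: Enumerate the 21 unordered pairs (i,j) with i<j and classify each by sign(x_j-x_i) * sign(y_j-y_i).
  (1,2):dx=-1,dy=-2->C; (1,3):dx=-3,dy=-7->C; (1,4):dx=-4,dy=-8->C; (1,5):dx=+4,dy=-4->D
  (1,6):dx=-2,dy=+2->D; (1,7):dx=+6,dy=+3->C; (2,3):dx=-2,dy=-5->C; (2,4):dx=-3,dy=-6->C
  (2,5):dx=+5,dy=-2->D; (2,6):dx=-1,dy=+4->D; (2,7):dx=+7,dy=+5->C; (3,4):dx=-1,dy=-1->C
  (3,5):dx=+7,dy=+3->C; (3,6):dx=+1,dy=+9->C; (3,7):dx=+9,dy=+10->C; (4,5):dx=+8,dy=+4->C
  (4,6):dx=+2,dy=+10->C; (4,7):dx=+10,dy=+11->C; (5,6):dx=-6,dy=+6->D; (5,7):dx=+2,dy=+7->C
  (6,7):dx=+8,dy=+1->C
Step 2: C = 16, D = 5, total pairs = 21.
Step 3: tau = (C - D)/(n(n-1)/2) = (16 - 5)/21 = 0.523810.
Step 4: Exact two-sided p-value (enumerate n! = 5040 permutations of y under H0): p = 0.136111.
Step 5: alpha = 0.05. fail to reject H0.

tau_b = 0.5238 (C=16, D=5), p = 0.136111, fail to reject H0.
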